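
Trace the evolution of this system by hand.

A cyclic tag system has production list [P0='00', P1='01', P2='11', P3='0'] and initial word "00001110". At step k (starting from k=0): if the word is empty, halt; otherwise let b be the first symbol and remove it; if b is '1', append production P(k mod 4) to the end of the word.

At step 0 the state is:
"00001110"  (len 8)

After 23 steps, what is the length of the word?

0) "00001110"  (len 8)
1) "0001110"  (len 7)
2) "001110"  (len 6)
3) "01110"  (len 5)
4) "1110"  (len 4)
5) "11000"  (len 5)
6) "100001"  (len 6)
7) "0000111"  (len 7)
8) "000111"  (len 6)
9) "00111"  (len 5)
10) "0111"  (len 4)
11) "111"  (len 3)
12) "110"  (len 3)
13) "1000"  (len 4)
14) "00001"  (len 5)
15) "0001"  (len 4)
16) "001"  (len 3)
17) "01"  (len 2)
18) "1"  (len 1)
19) "11"  (len 2)
20) "10"  (len 2)
21) "000"  (len 3)
22) "00"  (len 2)
23) "0"  (len 1)

1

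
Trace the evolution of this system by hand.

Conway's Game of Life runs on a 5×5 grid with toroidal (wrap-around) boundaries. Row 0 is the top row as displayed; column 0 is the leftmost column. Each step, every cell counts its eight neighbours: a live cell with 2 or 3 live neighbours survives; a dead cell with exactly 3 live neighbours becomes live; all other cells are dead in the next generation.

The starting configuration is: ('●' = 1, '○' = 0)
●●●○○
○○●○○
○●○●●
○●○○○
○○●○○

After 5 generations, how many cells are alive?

0) ●●●○○
○○●○○
○●○●●
○●○○○
○○●○○
1) ○○●●○
○○○○●
●●○●○
●●○●○
●○●○○
2) ○●●●●
●●○○●
○●○●○
○○○●○
●○○○○
3) ○○●●○
○○○○○
○●○●○
○○●○●
●●○○○
4) ○●●○○
○○○●○
○○●●○
○○●●●
●●○○●
5) ○●●●●
○●○●○
○○○○○
○○○○○
○○○○●

7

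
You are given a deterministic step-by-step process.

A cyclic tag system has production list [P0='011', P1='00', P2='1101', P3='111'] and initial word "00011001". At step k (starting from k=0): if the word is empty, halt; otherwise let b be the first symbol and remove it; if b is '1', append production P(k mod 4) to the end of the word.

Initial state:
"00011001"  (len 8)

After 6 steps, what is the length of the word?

8

step 0: "00011001"  (len 8)
step 1: "0011001"  (len 7)
step 2: "011001"  (len 6)
step 3: "11001"  (len 5)
step 4: "1001111"  (len 7)
step 5: "001111011"  (len 9)
step 6: "01111011"  (len 8)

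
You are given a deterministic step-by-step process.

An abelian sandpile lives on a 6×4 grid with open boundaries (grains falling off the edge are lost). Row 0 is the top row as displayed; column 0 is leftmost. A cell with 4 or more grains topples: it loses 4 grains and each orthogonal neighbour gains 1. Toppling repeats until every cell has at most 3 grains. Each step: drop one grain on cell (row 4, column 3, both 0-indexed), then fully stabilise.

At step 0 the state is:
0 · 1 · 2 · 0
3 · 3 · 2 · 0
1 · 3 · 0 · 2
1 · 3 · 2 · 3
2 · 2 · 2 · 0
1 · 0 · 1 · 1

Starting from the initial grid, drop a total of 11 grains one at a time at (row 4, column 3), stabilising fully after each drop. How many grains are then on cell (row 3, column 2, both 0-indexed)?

1

t=0: 0 · 1 · 2 · 0
3 · 3 · 2 · 0
1 · 3 · 0 · 2
1 · 3 · 2 · 3
2 · 2 · 2 · 0
1 · 0 · 1 · 1
t=1: 0 · 1 · 2 · 0
3 · 3 · 2 · 0
1 · 3 · 0 · 2
1 · 3 · 2 · 3
2 · 2 · 2 · 1
1 · 0 · 1 · 1
t=2: 0 · 1 · 2 · 0
3 · 3 · 2 · 0
1 · 3 · 0 · 2
1 · 3 · 2 · 3
2 · 2 · 2 · 2
1 · 0 · 1 · 1
t=3: 0 · 1 · 2 · 0
3 · 3 · 2 · 0
1 · 3 · 0 · 2
1 · 3 · 2 · 3
2 · 2 · 2 · 3
1 · 0 · 1 · 1
t=4: 0 · 1 · 2 · 0
3 · 3 · 2 · 0
1 · 3 · 0 · 3
1 · 3 · 3 · 0
2 · 2 · 3 · 1
1 · 0 · 1 · 2
t=5: 0 · 1 · 2 · 0
3 · 3 · 2 · 0
1 · 3 · 0 · 3
1 · 3 · 3 · 0
2 · 2 · 3 · 2
1 · 0 · 1 · 2
t=6: 0 · 1 · 2 · 0
3 · 3 · 2 · 0
1 · 3 · 0 · 3
1 · 3 · 3 · 0
2 · 2 · 3 · 3
1 · 0 · 1 · 2
t=7: 1 · 2 · 2 · 0
0 · 1 · 3 · 0
3 · 1 · 2 · 3
2 · 2 · 1 · 2
3 · 0 · 2 · 1
1 · 1 · 2 · 3
t=8: 1 · 2 · 2 · 0
0 · 1 · 3 · 0
3 · 1 · 2 · 3
2 · 2 · 1 · 2
3 · 0 · 2 · 2
1 · 1 · 2 · 3
t=9: 1 · 2 · 2 · 0
0 · 1 · 3 · 0
3 · 1 · 2 · 3
2 · 2 · 1 · 2
3 · 0 · 2 · 3
1 · 1 · 2 · 3
t=10: 1 · 2 · 2 · 0
0 · 1 · 3 · 0
3 · 1 · 2 · 3
2 · 2 · 1 · 3
3 · 0 · 3 · 1
1 · 1 · 3 · 0
t=11: 1 · 2 · 2 · 0
0 · 1 · 3 · 0
3 · 1 · 2 · 3
2 · 2 · 1 · 3
3 · 0 · 3 · 2
1 · 1 · 3 · 0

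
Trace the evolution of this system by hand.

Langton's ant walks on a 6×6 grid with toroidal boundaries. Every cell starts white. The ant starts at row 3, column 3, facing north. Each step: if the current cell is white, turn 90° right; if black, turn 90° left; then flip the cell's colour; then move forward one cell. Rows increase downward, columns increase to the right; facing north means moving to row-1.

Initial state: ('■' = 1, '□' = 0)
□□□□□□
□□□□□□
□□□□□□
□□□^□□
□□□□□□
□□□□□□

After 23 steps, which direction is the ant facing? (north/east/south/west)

t=0: □□□□□□
□□□□□□
□□□□□□
□□□^□□
□□□□□□
□□□□□□
t=1: □□□□□□
□□□□□□
□□□□□□
□□□■>□
□□□□□□
□□□□□□
t=2: □□□□□□
□□□□□□
□□□□□□
□□□■■□
□□□□v□
□□□□□□
t=3: □□□□□□
□□□□□□
□□□□□□
□□□■■□
□□□<■□
□□□□□□
t=4: □□□□□□
□□□□□□
□□□□□□
□□□^■□
□□□■■□
□□□□□□
t=5: □□□□□□
□□□□□□
□□□□□□
□□<□■□
□□□■■□
□□□□□□
t=6: □□□□□□
□□□□□□
□□^□□□
□□■□■□
□□□■■□
□□□□□□
t=7: □□□□□□
□□□□□□
□□■>□□
□□■□■□
□□□■■□
□□□□□□
t=8: □□□□□□
□□□□□□
□□■■□□
□□■v■□
□□□■■□
□□□□□□
t=9: □□□□□□
□□□□□□
□□■■□□
□□<■■□
□□□■■□
□□□□□□
t=10: □□□□□□
□□□□□□
□□■■□□
□□□■■□
□□v■■□
□□□□□□
t=11: □□□□□□
□□□□□□
□□■■□□
□□□■■□
□<■■■□
□□□□□□
t=12: □□□□□□
□□□□□□
□□■■□□
□^□■■□
□■■■■□
□□□□□□
t=13: □□□□□□
□□□□□□
□□■■□□
□■>■■□
□■■■■□
□□□□□□
t=14: □□□□□□
□□□□□□
□□■■□□
□■■■■□
□■v■■□
□□□□□□
t=15: □□□□□□
□□□□□□
□□■■□□
□■■■■□
□■□>■□
□□□□□□
t=16: □□□□□□
□□□□□□
□□■■□□
□■■^■□
□■□□■□
□□□□□□
t=17: □□□□□□
□□□□□□
□□■■□□
□■<□■□
□■□□■□
□□□□□□
t=18: □□□□□□
□□□□□□
□□■■□□
□■□□■□
□■v□■□
□□□□□□
t=19: □□□□□□
□□□□□□
□□■■□□
□■□□■□
□<■□■□
□□□□□□
t=20: □□□□□□
□□□□□□
□□■■□□
□■□□■□
□□■□■□
□v□□□□
t=21: □□□□□□
□□□□□□
□□■■□□
□■□□■□
□□■□■□
<■□□□□
t=22: □□□□□□
□□□□□□
□□■■□□
□■□□■□
^□■□■□
■■□□□□
t=23: □□□□□□
□□□□□□
□□■■□□
□■□□■□
■>■□■□
■■□□□□

east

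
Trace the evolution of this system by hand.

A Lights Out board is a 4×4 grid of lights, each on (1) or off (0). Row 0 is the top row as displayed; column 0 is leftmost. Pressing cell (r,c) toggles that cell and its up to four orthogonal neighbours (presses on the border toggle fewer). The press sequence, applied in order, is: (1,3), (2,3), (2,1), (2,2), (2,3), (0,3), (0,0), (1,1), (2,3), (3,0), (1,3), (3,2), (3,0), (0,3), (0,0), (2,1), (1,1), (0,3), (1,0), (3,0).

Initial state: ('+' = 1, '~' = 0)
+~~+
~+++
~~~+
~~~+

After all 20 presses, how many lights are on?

step 0: +~~+
~+++
~~~+
~~~+
step 1: +~~~
~+~~
~~~~
~~~+
step 2: +~~~
~+~+
~~++
~~~~
step 3: +~~~
~~~+
++~+
~+~~
step 4: +~~~
~~++
+~+~
~++~
step 5: +~~~
~~+~
+~~+
~+++
step 6: +~++
~~++
+~~+
~+++
step 7: ~+++
+~++
+~~+
~+++
step 8: ~~++
~+~+
++~+
~+++
step 9: ~~++
~+~~
+++~
~++~
step 10: ~~++
~+~~
~++~
+~+~
step 11: ~~+~
~+++
~+++
+~+~
step 12: ~~+~
~+++
~+~+
++~+
step 13: ~~+~
~+++
++~+
~~~+
step 14: ~~~+
~++~
++~+
~~~+
step 15: ++~+
+++~
++~+
~~~+
step 16: ++~+
+~+~
~~++
~+~+
step 17: +~~+
~+~~
~+++
~+~+
step 18: +~+~
~+~+
~+++
~+~+
step 19: ~~+~
+~~+
++++
~+~+
step 20: ~~+~
+~~+
~+++
+~~+

8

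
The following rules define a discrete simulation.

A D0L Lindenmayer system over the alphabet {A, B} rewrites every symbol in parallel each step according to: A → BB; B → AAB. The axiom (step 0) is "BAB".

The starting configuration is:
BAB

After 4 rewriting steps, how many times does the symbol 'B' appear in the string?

0) BAB
1) AABBBAAB
2) BBBBAABAABAABBBBBAAB
3) AABAABAABAABBBBBAABBBBBAABBBBBAABAABAABAABAABBBBBAAB
4) BBBBAABBBBBAABBBBBAABBBBBAABAABAABAABAABBBBBAABAABAABAABAA…BAABBBBBAABBBBBAABBBBBAABBBBBAABBBBBAABAABAABAABAABBBBBAAB  (len 132)

76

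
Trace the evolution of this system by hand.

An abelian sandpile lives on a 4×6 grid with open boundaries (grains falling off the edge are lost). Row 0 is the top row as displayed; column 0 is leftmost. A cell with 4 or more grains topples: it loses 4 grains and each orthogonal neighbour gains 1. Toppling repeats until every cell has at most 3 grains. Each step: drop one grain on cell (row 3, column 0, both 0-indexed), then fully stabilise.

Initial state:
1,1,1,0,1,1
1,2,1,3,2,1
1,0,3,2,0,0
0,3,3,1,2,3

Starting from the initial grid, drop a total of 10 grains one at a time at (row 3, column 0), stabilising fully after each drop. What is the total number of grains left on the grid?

[0] 1,1,1,0,1,1
1,2,1,3,2,1
1,0,3,2,0,0
0,3,3,1,2,3
[1] 1,1,1,0,1,1
1,2,1,3,2,1
1,0,3,2,0,0
1,3,3,1,2,3
[2] 1,1,1,0,1,1
1,2,1,3,2,1
1,0,3,2,0,0
2,3,3,1,2,3
[3] 1,1,1,0,1,1
1,2,1,3,2,1
1,0,3,2,0,0
3,3,3,1,2,3
[4] 1,1,1,0,1,1
1,2,2,3,2,1
2,2,0,3,0,0
1,1,1,2,2,3
[5] 1,1,1,0,1,1
1,2,2,3,2,1
2,2,0,3,0,0
2,1,1,2,2,3
[6] 1,1,1,0,1,1
1,2,2,3,2,1
2,2,0,3,0,0
3,1,1,2,2,3
[7] 1,1,1,0,1,1
1,2,2,3,2,1
3,2,0,3,0,0
0,2,1,2,2,3
[8] 1,1,1,0,1,1
1,2,2,3,2,1
3,2,0,3,0,0
1,2,1,2,2,3
[9] 1,1,1,0,1,1
1,2,2,3,2,1
3,2,0,3,0,0
2,2,1,2,2,3
[10] 1,1,1,0,1,1
1,2,2,3,2,1
3,2,0,3,0,0
3,2,1,2,2,3

37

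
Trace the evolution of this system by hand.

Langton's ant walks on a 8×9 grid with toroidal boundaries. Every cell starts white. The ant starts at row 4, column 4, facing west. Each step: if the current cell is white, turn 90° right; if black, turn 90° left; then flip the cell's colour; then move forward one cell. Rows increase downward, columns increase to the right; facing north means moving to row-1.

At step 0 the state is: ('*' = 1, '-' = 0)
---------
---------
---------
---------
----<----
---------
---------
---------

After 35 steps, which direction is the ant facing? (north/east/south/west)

north

0) ---------
---------
---------
---------
----<----
---------
---------
---------
1) ---------
---------
---------
----^----
----*----
---------
---------
---------
2) ---------
---------
---------
----*>---
----*----
---------
---------
---------
3) ---------
---------
---------
----**---
----*v---
---------
---------
---------
4) ---------
---------
---------
----**---
----<*---
---------
---------
---------
5) ---------
---------
---------
----**---
-----*---
----v----
---------
---------
6) ---------
---------
---------
----**---
-----*---
---<*----
---------
---------
7) ---------
---------
---------
----**---
---^-*---
---**----
---------
---------
8) ---------
---------
---------
----**---
---*>*---
---**----
---------
---------
9) ---------
---------
---------
----**---
---***---
---*v----
---------
---------
10) ---------
---------
---------
----**---
---***---
---*->---
---------
---------
11) ---------
---------
---------
----**---
---***---
---*-*---
-----v---
---------
12) ---------
---------
---------
----**---
---***---
---*-*---
----<*---
---------
13) ---------
---------
---------
----**---
---***---
---*^*---
----**---
---------
14) ---------
---------
---------
----**---
---***---
---**>---
----**---
---------
15) ---------
---------
---------
----**---
---**^---
---**----
----**---
---------
16) ---------
---------
---------
----**---
---*<----
---**----
----**---
---------
17) ---------
---------
---------
----**---
---*-----
---*v----
----**---
---------
18) ---------
---------
---------
----**---
---*-----
---*->---
----**---
---------
19) ---------
---------
---------
----**---
---*-----
---*-*---
----*v---
---------
20) ---------
---------
---------
----**---
---*-----
---*-*---
----*->--
---------
21) ---------
---------
---------
----**---
---*-----
---*-*---
----*-*--
------v--
22) ---------
---------
---------
----**---
---*-----
---*-*---
----*-*--
-----<*--
23) ---------
---------
---------
----**---
---*-----
---*-*---
----*^*--
-----**--
24) ---------
---------
---------
----**---
---*-----
---*-*---
----**>--
-----**--
25) ---------
---------
---------
----**---
---*-----
---*-*^--
----**---
-----**--
26) ---------
---------
---------
----**---
---*-----
---*-**>-
----**---
-----**--
27) ---------
---------
---------
----**---
---*-----
---*-***-
----**-v-
-----**--
28) ---------
---------
---------
----**---
---*-----
---*-***-
----**<*-
-----**--
29) ---------
---------
---------
----**---
---*-----
---*-*^*-
----****-
-----**--
30) ---------
---------
---------
----**---
---*-----
---*-<-*-
----****-
-----**--
31) ---------
---------
---------
----**---
---*-----
---*---*-
----*v**-
-----**--
32) ---------
---------
---------
----**---
---*-----
---*---*-
----*->*-
-----**--
33) ---------
---------
---------
----**---
---*-----
---*--^*-
----*--*-
-----**--
34) ---------
---------
---------
----**---
---*-----
---*--*>-
----*--*-
-----**--
35) ---------
---------
---------
----**---
---*---^-
---*--*--
----*--*-
-----**--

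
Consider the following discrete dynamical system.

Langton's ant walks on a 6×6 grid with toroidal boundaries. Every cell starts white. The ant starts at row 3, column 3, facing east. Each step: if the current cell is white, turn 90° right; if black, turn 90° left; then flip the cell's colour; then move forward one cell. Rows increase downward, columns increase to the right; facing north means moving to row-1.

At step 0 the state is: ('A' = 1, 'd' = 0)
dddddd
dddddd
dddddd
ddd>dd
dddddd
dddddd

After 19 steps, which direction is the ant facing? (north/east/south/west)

north

t=0: dddddd
dddddd
dddddd
ddd>dd
dddddd
dddddd
t=1: dddddd
dddddd
dddddd
dddAdd
dddvdd
dddddd
t=2: dddddd
dddddd
dddddd
dddAdd
dd<Add
dddddd
t=3: dddddd
dddddd
dddddd
dd^Add
ddAAdd
dddddd
t=4: dddddd
dddddd
dddddd
ddA>dd
ddAAdd
dddddd
t=5: dddddd
dddddd
ddd^dd
ddAddd
ddAAdd
dddddd
t=6: dddddd
dddddd
dddA>d
ddAddd
ddAAdd
dddddd
t=7: dddddd
dddddd
dddAAd
ddAdvd
ddAAdd
dddddd
t=8: dddddd
dddddd
dddAAd
ddA<Ad
ddAAdd
dddddd
t=9: dddddd
dddddd
ddd^Ad
ddAAAd
ddAAdd
dddddd
t=10: dddddd
dddddd
dd<dAd
ddAAAd
ddAAdd
dddddd
t=11: dddddd
dd^ddd
ddAdAd
ddAAAd
ddAAdd
dddddd
t=12: dddddd
ddA>dd
ddAdAd
ddAAAd
ddAAdd
dddddd
t=13: dddddd
ddAAdd
ddAvAd
ddAAAd
ddAAdd
dddddd
t=14: dddddd
ddAAdd
dd<AAd
ddAAAd
ddAAdd
dddddd
t=15: dddddd
ddAAdd
dddAAd
ddvAAd
ddAAdd
dddddd
t=16: dddddd
ddAAdd
dddAAd
ddd>Ad
ddAAdd
dddddd
t=17: dddddd
ddAAdd
ddd^Ad
ddddAd
ddAAdd
dddddd
t=18: dddddd
ddAAdd
dd<dAd
ddddAd
ddAAdd
dddddd
t=19: dddddd
dd^Add
ddAdAd
ddddAd
ddAAdd
dddddd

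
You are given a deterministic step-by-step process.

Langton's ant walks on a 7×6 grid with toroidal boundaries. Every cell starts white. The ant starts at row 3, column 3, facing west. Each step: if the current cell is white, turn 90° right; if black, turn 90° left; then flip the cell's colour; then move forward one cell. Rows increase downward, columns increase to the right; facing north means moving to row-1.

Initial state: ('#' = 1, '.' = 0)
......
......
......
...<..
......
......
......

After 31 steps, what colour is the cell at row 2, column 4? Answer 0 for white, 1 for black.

1

[0] ......
......
......
...<..
......
......
......
[1] ......
......
...^..
...#..
......
......
......
[2] ......
......
...#>.
...#..
......
......
......
[3] ......
......
...##.
...#v.
......
......
......
[4] ......
......
...##.
...<#.
......
......
......
[5] ......
......
...##.
....#.
...v..
......
......
[6] ......
......
...##.
....#.
..<#..
......
......
[7] ......
......
...##.
..^.#.
..##..
......
......
[8] ......
......
...##.
..#>#.
..##..
......
......
[9] ......
......
...##.
..###.
..#v..
......
......
[10] ......
......
...##.
..###.
..#.>.
......
......
[11] ......
......
...##.
..###.
..#.#.
....v.
......
[12] ......
......
...##.
..###.
..#.#.
...<#.
......
[13] ......
......
...##.
..###.
..#^#.
...##.
......
[14] ......
......
...##.
..###.
..##>.
...##.
......
[15] ......
......
...##.
..##^.
..##..
...##.
......
[16] ......
......
...##.
..#<..
..##..
...##.
......
[17] ......
......
...##.
..#...
..#v..
...##.
......
[18] ......
......
...##.
..#...
..#.>.
...##.
......
[19] ......
......
...##.
..#...
..#.#.
...#v.
......
[20] ......
......
...##.
..#...
..#.#.
...#.>
......
[21] ......
......
...##.
..#...
..#.#.
...#.#
.....v
[22] ......
......
...##.
..#...
..#.#.
...#.#
....<#
[23] ......
......
...##.
..#...
..#.#.
...#^#
....##
[24] ......
......
...##.
..#...
..#.#.
...##>
....##
[25] ......
......
...##.
..#...
..#.#^
...##.
....##
[26] ......
......
...##.
..#...
>.#.##
...##.
....##
[27] ......
......
...##.
..#...
#.#.##
v..##.
....##
[28] ......
......
...##.
..#...
#.#.##
#..##<
....##
[29] ......
......
...##.
..#...
#.#.#^
#..###
....##
[30] ......
......
...##.
..#...
#.#.<.
#..###
....##
[31] ......
......
...##.
..#...
#.#...
#..#v#
....##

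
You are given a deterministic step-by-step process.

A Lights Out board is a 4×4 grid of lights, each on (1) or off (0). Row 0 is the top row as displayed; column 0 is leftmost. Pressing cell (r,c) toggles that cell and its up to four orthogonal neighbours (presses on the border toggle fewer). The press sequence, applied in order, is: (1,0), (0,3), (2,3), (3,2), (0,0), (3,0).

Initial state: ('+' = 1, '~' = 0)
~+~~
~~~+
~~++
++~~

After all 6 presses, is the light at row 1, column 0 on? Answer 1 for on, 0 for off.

0

t=0: ~+~~
~~~+
~~++
++~~
t=1: ++~~
++~+
+~++
++~~
t=2: ++++
++~~
+~++
++~~
t=3: ++++
++~+
+~~~
++~+
t=4: ++++
++~+
+~+~
+~+~
t=5: ~~++
~+~+
+~+~
+~+~
t=6: ~~++
~+~+
~~+~
~++~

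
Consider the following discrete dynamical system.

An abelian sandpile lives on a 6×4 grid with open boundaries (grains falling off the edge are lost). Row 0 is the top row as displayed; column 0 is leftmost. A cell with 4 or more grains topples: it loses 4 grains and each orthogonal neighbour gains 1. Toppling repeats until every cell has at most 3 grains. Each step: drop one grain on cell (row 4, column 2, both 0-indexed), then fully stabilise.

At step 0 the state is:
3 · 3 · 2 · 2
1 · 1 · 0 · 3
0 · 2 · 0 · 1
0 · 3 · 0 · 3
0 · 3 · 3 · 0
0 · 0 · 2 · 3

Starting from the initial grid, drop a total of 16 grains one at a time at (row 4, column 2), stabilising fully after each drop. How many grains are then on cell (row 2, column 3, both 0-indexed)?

2

[0] 3 · 3 · 2 · 2
1 · 1 · 0 · 3
0 · 2 · 0 · 1
0 · 3 · 0 · 3
0 · 3 · 3 · 0
0 · 0 · 2 · 3
[1] 3 · 3 · 2 · 2
1 · 1 · 0 · 3
0 · 3 · 0 · 1
1 · 0 · 2 · 3
1 · 1 · 1 · 1
0 · 1 · 3 · 3
[2] 3 · 3 · 2 · 2
1 · 1 · 0 · 3
0 · 3 · 0 · 1
1 · 0 · 2 · 3
1 · 1 · 2 · 1
0 · 1 · 3 · 3
[3] 3 · 3 · 2 · 2
1 · 1 · 0 · 3
0 · 3 · 0 · 1
1 · 0 · 2 · 3
1 · 1 · 3 · 1
0 · 1 · 3 · 3
[4] 3 · 3 · 2 · 2
1 · 1 · 0 · 3
0 · 3 · 0 · 1
1 · 0 · 3 · 3
1 · 2 · 1 · 3
0 · 2 · 1 · 0
[5] 3 · 3 · 2 · 2
1 · 1 · 0 · 3
0 · 3 · 0 · 1
1 · 0 · 3 · 3
1 · 2 · 2 · 3
0 · 2 · 1 · 0
[6] 3 · 3 · 2 · 2
1 · 1 · 0 · 3
0 · 3 · 0 · 1
1 · 0 · 3 · 3
1 · 2 · 3 · 3
0 · 2 · 1 · 0
[7] 3 · 3 · 2 · 2
1 · 1 · 0 · 3
0 · 3 · 1 · 2
1 · 1 · 1 · 1
1 · 3 · 2 · 1
0 · 2 · 2 · 1
[8] 3 · 3 · 2 · 2
1 · 1 · 0 · 3
0 · 3 · 1 · 2
1 · 1 · 1 · 1
1 · 3 · 3 · 1
0 · 2 · 2 · 1
[9] 3 · 3 · 2 · 2
1 · 1 · 0 · 3
0 · 3 · 1 · 2
1 · 2 · 2 · 1
2 · 0 · 1 · 2
0 · 3 · 3 · 1
[10] 3 · 3 · 2 · 2
1 · 1 · 0 · 3
0 · 3 · 1 · 2
1 · 2 · 2 · 1
2 · 0 · 2 · 2
0 · 3 · 3 · 1
[11] 3 · 3 · 2 · 2
1 · 1 · 0 · 3
0 · 3 · 1 · 2
1 · 2 · 2 · 1
2 · 0 · 3 · 2
0 · 3 · 3 · 1
[12] 3 · 3 · 2 · 2
1 · 1 · 0 · 3
0 · 3 · 1 · 2
1 · 2 · 3 · 1
2 · 2 · 1 · 3
1 · 0 · 1 · 2
[13] 3 · 3 · 2 · 2
1 · 1 · 0 · 3
0 · 3 · 1 · 2
1 · 2 · 3 · 1
2 · 2 · 2 · 3
1 · 0 · 1 · 2
[14] 3 · 3 · 2 · 2
1 · 1 · 0 · 3
0 · 3 · 1 · 2
1 · 2 · 3 · 1
2 · 2 · 3 · 3
1 · 0 · 1 · 2
[15] 3 · 3 · 2 · 2
1 · 1 · 0 · 3
0 · 3 · 2 · 2
1 · 3 · 0 · 3
2 · 3 · 2 · 0
1 · 0 · 2 · 3
[16] 3 · 3 · 2 · 2
1 · 1 · 0 · 3
0 · 3 · 2 · 2
1 · 3 · 0 · 3
2 · 3 · 3 · 0
1 · 0 · 2 · 3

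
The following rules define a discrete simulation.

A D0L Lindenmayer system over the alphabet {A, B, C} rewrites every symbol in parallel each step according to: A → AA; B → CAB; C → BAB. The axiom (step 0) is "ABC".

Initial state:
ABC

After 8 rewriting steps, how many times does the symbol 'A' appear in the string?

step 0: ABC
step 1: AACABBAB
step 2: AAAABABAACABCABAACAB
step 3: AAAAAAAACABAACABAAAABABAACABBABAACABAAAABABAACAB
step 4: AAAAAAAAAAAAAAAABABAACABAAAABABAACABAAAAAAAACABAACABAAAABABAACABCABAACABAAAABABAACABAAAAAAAACABAACABAAAABABAACAB
step 5: AAAAAAAAAAAAAAAAAAAAAAAAAAAAAAAACABAACABAAAABABAACABAAAAAA…AAAAAAAAAABABAACABAAAABABAACABAAAAAAAACABAACABAAAABABAACAB  (len 256)
step 6: AAAAAAAAAAAAAAAAAAAAAAAAAAAAAAAAAAAAAAAAAAAAAAAAAAAAAAAAAA…AAAAAAAAAABABAACABAAAABABAACABAAAAAAAACABAACABAAAABABAACAB  (len 576)
step 7: AAAAAAAAAAAAAAAAAAAAAAAAAAAAAAAAAAAAAAAAAAAAAAAAAAAAAAAAAA…AAAAAAAAAABABAACABAAAABABAACABAAAAAAAACABAACABAAAABABAACAB  (len 1280)
step 8: AAAAAAAAAAAAAAAAAAAAAAAAAAAAAAAAAAAAAAAAAAAAAAAAAAAAAAAAAA…AAAAAAAAAABABAACABAAAABABAACABAAAAAAAACABAACABAAAABABAACAB  (len 2816)

2304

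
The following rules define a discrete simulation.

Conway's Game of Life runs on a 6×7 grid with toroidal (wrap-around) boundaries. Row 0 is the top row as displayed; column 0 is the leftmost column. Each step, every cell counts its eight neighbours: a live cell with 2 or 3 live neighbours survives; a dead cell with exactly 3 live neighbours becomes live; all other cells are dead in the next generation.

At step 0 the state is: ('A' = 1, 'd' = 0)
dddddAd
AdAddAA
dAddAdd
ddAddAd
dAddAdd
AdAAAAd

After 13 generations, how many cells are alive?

gen 0: dddddAd
AdAddAA
dAddAdd
ddAddAd
dAddAdd
AdAAAAd
gen 1: AdAdddd
AAddAAA
AAAAAdd
dAAAAAd
dAddddA
dAAAdAA
gen 2: ddddddd
ddddAAd
ddddddd
dddddAA
ddddddA
dddAdAA
gen 3: ddddddA
ddddddd
ddddAdA
dddddAA
AdddAdd
dddddAA
gen 4: dddddAA
dddddAd
ddddddA
AdddAdA
AdddAdd
AddddAA
gen 5: AdddAdd
dddddAd
AdddddA
AdddddA
dAddAdd
AdddAdd
gen 6: ddddAAA
AddddAd
AddddAd
dAdddAA
dAdddAA
AAdAAAd
gen 7: dAdAddd
Adddddd
AAddAAd
dAddAdd
dAddddd
dAAAddd
gen 8: AAdAddd
AdAdAdA
AAddAAA
dAAdAAd
AAdAddd
AAdAddd
gen 9: dddAAdd
ddAdAdd
ddddddd
ddddddd
dddAddA
dddAAdA
gen 10: ddAdddd
ddddAdd
ddddddd
ddddddd
dddAAAd
ddAdddd
gen 11: dddAddd
ddddddd
ddddddd
ddddAdd
dddAAdd
ddAdAdd
gen 12: dddAddd
ddddddd
ddddddd
dddAAdd
ddddAAd
ddAdAdd
gen 13: dddAddd
ddddddd
ddddddd
dddAAAd
dddddAd
ddddAAd

7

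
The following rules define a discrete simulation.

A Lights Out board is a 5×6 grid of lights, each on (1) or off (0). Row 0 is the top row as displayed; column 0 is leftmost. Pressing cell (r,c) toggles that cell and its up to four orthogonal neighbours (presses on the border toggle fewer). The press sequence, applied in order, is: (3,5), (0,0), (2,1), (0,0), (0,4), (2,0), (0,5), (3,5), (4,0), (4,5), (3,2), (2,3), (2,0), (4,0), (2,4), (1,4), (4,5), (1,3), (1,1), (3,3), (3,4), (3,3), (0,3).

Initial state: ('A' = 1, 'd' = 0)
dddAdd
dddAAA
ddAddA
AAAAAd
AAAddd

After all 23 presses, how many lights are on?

15

0) dddAdd
dddAAA
ddAddA
AAAAAd
AAAddd
1) dddAdd
dddAAA
ddAddd
AAAAdA
AAAddA
2) AAdAdd
AddAAA
ddAddd
AAAAdA
AAAddA
3) AAdAdd
AAdAAA
AAdddd
AdAAdA
AAAddA
4) dddAdd
dAdAAA
AAdddd
AdAAdA
AAAddA
5) ddddAA
dAdAdA
AAdddd
AdAAdA
AAAddA
6) ddddAA
AAdAdA
dddddd
ddAAdA
AAAddA
7) dddddd
AAdAdd
dddddd
ddAAdA
AAAddA
8) dddddd
AAdAdd
dddddA
ddAAAd
AAAddd
9) dddddd
AAdAdd
dddddA
AdAAAd
ddAddd
10) dddddd
AAdAdd
dddddA
AdAAAA
ddAdAA
11) dddddd
AAdAdd
ddAddA
AAddAA
ddddAA
12) dddddd
AAdddd
dddAAA
AAdAAA
ddddAA
13) dddddd
dAdddd
AAdAAA
dAdAAA
ddddAA
14) dddddd
dAdddd
AAdAAA
AAdAAA
AAddAA
15) dddddd
dAddAd
AAdddd
AAdAdA
AAddAA
16) ddddAd
dAdAdA
AAddAd
AAdAdA
AAddAA
17) ddddAd
dAdAdA
AAddAd
AAdAdd
AAdddd
18) dddAAd
dAAdAA
AAdAAd
AAdAdd
AAdddd
19) dAdAAd
AdddAA
AddAAd
AAdAdd
AAdddd
20) dAdAAd
AdddAA
AdddAd
AAAdAd
AAdAdd
21) dAdAAd
AdddAA
Addddd
AAAAdA
AAdAAd
22) dAdAAd
AdddAA
AddAdd
AAddAA
AAddAd
23) dAAddd
AddAAA
AddAdd
AAddAA
AAddAd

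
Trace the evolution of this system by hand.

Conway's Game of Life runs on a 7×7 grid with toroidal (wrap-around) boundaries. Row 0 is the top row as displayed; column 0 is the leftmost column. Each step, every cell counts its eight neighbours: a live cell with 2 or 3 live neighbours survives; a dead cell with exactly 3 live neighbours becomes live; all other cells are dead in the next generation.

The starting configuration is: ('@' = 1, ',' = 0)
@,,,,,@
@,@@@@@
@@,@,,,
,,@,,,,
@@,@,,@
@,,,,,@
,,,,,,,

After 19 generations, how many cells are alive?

step 0: @,,,,,@
@,@@@@@
@@,@,,,
,,@,,,,
@@,@,,@
@,,,,,@
,,,,,,,
step 1: @@,@@,,
,,@@@@,
@,,,,@,
,,,@,,@
,@@,,,@
,@,,,,@
,,,,,,,
step 2: ,@,,,@,
@,@,,@,
,,@,,@,
,@@,,@@
,@@,,@@
,@@,,,,
,@@,,,,
step 3: @,,,,,@
,,@,@@,
@,@@@@,
,,,@@,,
,,,@,@@
,,,@,,,
@,,,,,,
step 4: @@,,,@@
@,@,,,,
,@@,,,@
,,,,,,,
,,@@,@,
,,,,@,@
@,,,,,@
step 5: ,,,,,@,
,,@,,@,
@@@,,,,
,@,@,,,
,,,@@@,
@,,@@,@
,@,,,,,
step 6: ,,,,,,,
,,@,,,@
@,,@,,,
@@,@,,,
@,,,,@@
@,@@,,@
@,,,@@@
step 7: @,,,,,,
,,,,,,,
@,,@,,@
,@@,@,,
,,,@@@,
,,,@,,,
@@,@@@,
step 8: @@,,@,@
@,,,,,@
@@@@,,,
@@@,,,@
,,,,,@,
,,,,,,@
@@@@@,@
step 9: ,,,,@,,
,,,@,@,
,,,@,,,
,,,@,,@
,@,,,@,
,@@@@,@
,,@@@,,
step 10: ,,@,,@,
,,,@,,,
,,@@,,,
,,@,@,,
,@,,,@@
@@,,,,,
,@,,,,,
step 11: ,,@,,,,
,,,@@,,
,,@,@,,
,@@,@@,
,@@,,@@
,@@,,,@
@@@,,,,
step 12: ,,@,,,,
,,@,@,,
,@@,,,,
@,,,@,@
,,,,@,@
,,,@,@@
@,,@,,,
step 13: ,@@,,,,
,,@,,,,
@@@,,@,
@@,@,,@
,,,@@,,
@,,@,@@
,,@@@,@
step 14: ,@,,,,,
@,,@,,,
,,,@,,,
,,,@,@@
,@,@,,,
@,,,,,@
,,,,@,@
step 15: @,,,,,,
,,@,,,,
,,@@,,@
,,,@,,,
,,@,@@,
@,,,,@@
,,,,,@@
step 16: ,,,,,,@
,@@@,,,
,,@@,,,
,,,,,@,
,,,@@@,
@,,,,,,
,,,,,@,
step 17: ,,@,,,,
,@,@,,,
,@,@@,,
,,@,,@,
,,,,@@@
,,,,,@@
,,,,,,@
step 18: ,,@,,,,
,@,@@,,
,@,@@,,
,,@,,,@
,,,,@,,
@,,,@,,
,,,,,@@
step 19: ,,@@@@,
,@,,@,,
@@,,@@,
,,@,@@,
,,,@,@,
,,,,@,@
,,,,,@@

19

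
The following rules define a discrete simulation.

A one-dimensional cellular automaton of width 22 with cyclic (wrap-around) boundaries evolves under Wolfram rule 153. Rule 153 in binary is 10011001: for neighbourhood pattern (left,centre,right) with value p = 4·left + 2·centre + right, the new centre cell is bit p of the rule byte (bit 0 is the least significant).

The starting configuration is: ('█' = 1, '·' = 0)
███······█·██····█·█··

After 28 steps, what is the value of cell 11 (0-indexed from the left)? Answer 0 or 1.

0

0) ███······█·██····█·█··
1) ██·█████···█·███····█·
2) █··████·██···██·███···
3) ·█·███··█·██·█··██·██·
4) ···██·█···█···█·█··█·█
5) ██·█···██··██····█····
6) █···██·█·█·█·███··███·
7) ·██·█········██·█·██··
8) ·█···███████·█····█·██
9) ··██·██████···███···█·
10) █·█··█████·██·██·██··█
11) ···█·████··█··█··█·█·█
12) ██···███·█··█··█······
13) █·██·██···█··█··█████·
14) ··█··█·██··█··█·████··
15) █··█···█·█··█···███·██
16) ·█··██····█··██·██··██
17) ··█·█·███··█·█··█·█·█·
18) █·····██·█····█······█
19) ·████·█···███··█████·█
20) ·███···██·██·█·████···
21) ·██·██·█··█····███·███
22) ·█··█···█··███·██··██·
23) ··█··██··█·██··█·█·█·█
24) █··█·█·█···█·█········
25) ·█······██····███████·
26) ··█████·█·███·██████·█
27) █·████····██··█████···
28) ··███·███·█·█·████·██·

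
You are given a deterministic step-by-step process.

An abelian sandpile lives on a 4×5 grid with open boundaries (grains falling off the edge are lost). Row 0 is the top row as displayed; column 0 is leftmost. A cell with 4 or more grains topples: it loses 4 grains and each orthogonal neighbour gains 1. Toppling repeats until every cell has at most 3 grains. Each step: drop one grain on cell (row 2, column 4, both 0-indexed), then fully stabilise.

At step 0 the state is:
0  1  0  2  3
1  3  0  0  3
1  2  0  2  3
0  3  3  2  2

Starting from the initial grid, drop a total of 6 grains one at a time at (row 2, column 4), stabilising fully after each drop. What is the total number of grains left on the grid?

0) 0  1  0  2  3
1  3  0  0  3
1  2  0  2  3
0  3  3  2  2
1) 0  1  0  3  0
1  3  0  1  1
1  2  0  3  1
0  3  3  2  3
2) 0  1  0  3  0
1  3  0  1  1
1  2  0  3  2
0  3  3  2  3
3) 0  1  0  3  0
1  3  0  1  1
1  2  0  3  3
0  3  3  2  3
4) 0  1  0  3  0
1  3  0  2  2
1  3  2  1  2
1  0  1  1  1
5) 0  1  0  3  0
1  3  0  2  2
1  3  2  1  3
1  0  1  1  1
6) 0  1  0  3  0
1  3  0  2  3
1  3  2  2  0
1  0  1  1  2

26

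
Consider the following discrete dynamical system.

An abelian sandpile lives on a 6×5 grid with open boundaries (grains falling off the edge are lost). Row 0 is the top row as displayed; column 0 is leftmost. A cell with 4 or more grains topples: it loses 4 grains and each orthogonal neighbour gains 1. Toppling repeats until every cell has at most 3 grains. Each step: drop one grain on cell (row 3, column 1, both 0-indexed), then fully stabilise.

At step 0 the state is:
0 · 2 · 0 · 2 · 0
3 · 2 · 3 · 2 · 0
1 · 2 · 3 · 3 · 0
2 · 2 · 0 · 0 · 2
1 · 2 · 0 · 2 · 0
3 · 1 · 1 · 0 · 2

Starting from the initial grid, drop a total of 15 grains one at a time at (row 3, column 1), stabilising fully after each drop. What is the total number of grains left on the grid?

[0] 0 · 2 · 0 · 2 · 0
3 · 2 · 3 · 2 · 0
1 · 2 · 3 · 3 · 0
2 · 2 · 0 · 0 · 2
1 · 2 · 0 · 2 · 0
3 · 1 · 1 · 0 · 2
[1] 0 · 2 · 0 · 2 · 0
3 · 2 · 3 · 2 · 0
1 · 2 · 3 · 3 · 0
2 · 3 · 0 · 0 · 2
1 · 2 · 0 · 2 · 0
3 · 1 · 1 · 0 · 2
[2] 0 · 2 · 0 · 2 · 0
3 · 2 · 3 · 2 · 0
1 · 3 · 3 · 3 · 0
3 · 0 · 1 · 0 · 2
1 · 3 · 0 · 2 · 0
3 · 1 · 1 · 0 · 2
[3] 0 · 2 · 0 · 2 · 0
3 · 2 · 3 · 2 · 0
1 · 3 · 3 · 3 · 0
3 · 1 · 1 · 0 · 2
1 · 3 · 0 · 2 · 0
3 · 1 · 1 · 0 · 2
[4] 0 · 2 · 0 · 2 · 0
3 · 2 · 3 · 2 · 0
1 · 3 · 3 · 3 · 0
3 · 2 · 1 · 0 · 2
1 · 3 · 0 · 2 · 0
3 · 1 · 1 · 0 · 2
[5] 0 · 2 · 0 · 2 · 0
3 · 2 · 3 · 2 · 0
1 · 3 · 3 · 3 · 0
3 · 3 · 1 · 0 · 2
1 · 3 · 0 · 2 · 0
3 · 1 · 1 · 0 · 2
[6] 1 · 3 · 1 · 3 · 0
1 · 1 · 2 · 0 · 1
0 · 3 · 2 · 1 · 1
1 · 3 · 3 · 1 · 2
3 · 0 · 1 · 2 · 0
3 · 2 · 1 · 0 · 2
[7] 1 · 3 · 1 · 3 · 0
1 · 2 · 3 · 0 · 1
1 · 1 · 0 · 2 · 1
2 · 2 · 1 · 2 · 2
3 · 1 · 2 · 2 · 0
3 · 2 · 1 · 0 · 2
[8] 1 · 3 · 1 · 3 · 0
1 · 2 · 3 · 0 · 1
1 · 1 · 0 · 2 · 1
2 · 3 · 1 · 2 · 2
3 · 1 · 2 · 2 · 0
3 · 2 · 1 · 0 · 2
[9] 1 · 3 · 1 · 3 · 0
1 · 2 · 3 · 0 · 1
1 · 2 · 0 · 2 · 1
3 · 0 · 2 · 2 · 2
3 · 2 · 2 · 2 · 0
3 · 2 · 1 · 0 · 2
[10] 1 · 3 · 1 · 3 · 0
1 · 2 · 3 · 0 · 1
1 · 2 · 0 · 2 · 1
3 · 1 · 2 · 2 · 2
3 · 2 · 2 · 2 · 0
3 · 2 · 1 · 0 · 2
[11] 1 · 3 · 1 · 3 · 0
1 · 2 · 3 · 0 · 1
1 · 2 · 0 · 2 · 1
3 · 2 · 2 · 2 · 2
3 · 2 · 2 · 2 · 0
3 · 2 · 1 · 0 · 2
[12] 1 · 3 · 1 · 3 · 0
1 · 2 · 3 · 0 · 1
1 · 2 · 0 · 2 · 1
3 · 3 · 2 · 2 · 2
3 · 2 · 2 · 2 · 0
3 · 2 · 1 · 0 · 2
[13] 1 · 3 · 1 · 3 · 0
1 · 2 · 3 · 0 · 1
2 · 3 · 0 · 2 · 1
1 · 2 · 3 · 2 · 2
2 · 1 · 3 · 2 · 0
1 · 0 · 2 · 0 · 2
[14] 1 · 3 · 1 · 3 · 0
1 · 2 · 3 · 0 · 1
2 · 3 · 0 · 2 · 1
1 · 3 · 3 · 2 · 2
2 · 1 · 3 · 2 · 0
1 · 0 · 2 · 0 · 2
[15] 1 · 3 · 1 · 3 · 0
1 · 3 · 3 · 0 · 1
3 · 0 · 2 · 2 · 1
2 · 2 · 1 · 3 · 2
2 · 3 · 0 · 3 · 0
1 · 0 · 3 · 0 · 2

48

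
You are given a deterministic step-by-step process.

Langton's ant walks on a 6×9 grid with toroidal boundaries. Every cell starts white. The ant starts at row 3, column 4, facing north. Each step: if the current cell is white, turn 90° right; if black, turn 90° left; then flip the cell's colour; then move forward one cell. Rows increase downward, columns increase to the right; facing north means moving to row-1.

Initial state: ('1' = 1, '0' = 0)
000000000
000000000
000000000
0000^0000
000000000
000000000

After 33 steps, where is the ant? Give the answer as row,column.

5,3

t=0: 000000000
000000000
000000000
0000^0000
000000000
000000000
t=1: 000000000
000000000
000000000
00001>000
000000000
000000000
t=2: 000000000
000000000
000000000
000011000
00000v000
000000000
t=3: 000000000
000000000
000000000
000011000
0000<1000
000000000
t=4: 000000000
000000000
000000000
0000^1000
000011000
000000000
t=5: 000000000
000000000
000000000
000<01000
000011000
000000000
t=6: 000000000
000000000
000^00000
000101000
000011000
000000000
t=7: 000000000
000000000
0001>0000
000101000
000011000
000000000
t=8: 000000000
000000000
000110000
0001v1000
000011000
000000000
t=9: 000000000
000000000
000110000
000<11000
000011000
000000000
t=10: 000000000
000000000
000110000
000011000
000v11000
000000000
t=11: 000000000
000000000
000110000
000011000
00<111000
000000000
t=12: 000000000
000000000
000110000
00^011000
001111000
000000000
t=13: 000000000
000000000
000110000
001>11000
001111000
000000000
t=14: 000000000
000000000
000110000
001111000
001v11000
000000000
t=15: 000000000
000000000
000110000
001111000
0010>1000
000000000
t=16: 000000000
000000000
000110000
0011^1000
001001000
000000000
t=17: 000000000
000000000
000110000
001<01000
001001000
000000000
t=18: 000000000
000000000
000110000
001001000
001v01000
000000000
t=19: 000000000
000000000
000110000
001001000
00<101000
000000000
t=20: 000000000
000000000
000110000
001001000
000101000
00v000000
t=21: 000000000
000000000
000110000
001001000
000101000
0<1000000
t=22: 000000000
000000000
000110000
001001000
0^0101000
011000000
t=23: 000000000
000000000
000110000
001001000
01>101000
011000000
t=24: 000000000
000000000
000110000
001001000
011101000
01v000000
t=25: 000000000
000000000
000110000
001001000
011101000
010>00000
t=26: 000v00000
000000000
000110000
001001000
011101000
010100000
t=27: 00<100000
000000000
000110000
001001000
011101000
010100000
t=28: 001100000
000000000
000110000
001001000
011101000
01^100000
t=29: 001100000
000000000
000110000
001001000
011101000
011>00000
t=30: 001100000
000000000
000110000
001001000
011^01000
011000000
t=31: 001100000
000000000
000110000
001001000
01<001000
011000000
t=32: 001100000
000000000
000110000
001001000
010001000
01v000000
t=33: 001100000
000000000
000110000
001001000
010001000
010>00000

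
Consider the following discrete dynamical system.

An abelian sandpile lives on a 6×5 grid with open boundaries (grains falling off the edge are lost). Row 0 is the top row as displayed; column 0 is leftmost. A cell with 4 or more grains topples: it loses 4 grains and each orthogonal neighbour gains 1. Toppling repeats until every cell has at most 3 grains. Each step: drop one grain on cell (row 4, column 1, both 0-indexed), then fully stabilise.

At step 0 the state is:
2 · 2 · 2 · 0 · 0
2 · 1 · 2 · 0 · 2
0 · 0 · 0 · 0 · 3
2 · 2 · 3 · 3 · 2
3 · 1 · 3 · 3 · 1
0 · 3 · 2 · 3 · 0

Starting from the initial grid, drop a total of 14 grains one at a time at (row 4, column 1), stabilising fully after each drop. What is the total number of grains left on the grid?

step 0: 2 · 2 · 2 · 0 · 0
2 · 1 · 2 · 0 · 2
0 · 0 · 0 · 0 · 3
2 · 2 · 3 · 3 · 2
3 · 1 · 3 · 3 · 1
0 · 3 · 2 · 3 · 0
step 1: 2 · 2 · 2 · 0 · 0
2 · 1 · 2 · 0 · 2
0 · 0 · 0 · 0 · 3
2 · 2 · 3 · 3 · 2
3 · 2 · 3 · 3 · 1
0 · 3 · 2 · 3 · 0
step 2: 2 · 2 · 2 · 0 · 0
2 · 1 · 2 · 0 · 2
0 · 0 · 0 · 0 · 3
2 · 2 · 3 · 3 · 2
3 · 3 · 3 · 3 · 1
0 · 3 · 2 · 3 · 0
step 3: 2 · 2 · 2 · 0 · 0
2 · 1 · 2 · 0 · 2
1 · 1 · 1 · 1 · 3
0 · 2 · 3 · 1 · 3
2 · 1 · 0 · 3 · 2
2 · 2 · 2 · 1 · 1
step 4: 2 · 2 · 2 · 0 · 0
2 · 1 · 2 · 0 · 2
1 · 1 · 1 · 1 · 3
0 · 2 · 3 · 1 · 3
2 · 2 · 0 · 3 · 2
2 · 2 · 2 · 1 · 1
step 5: 2 · 2 · 2 · 0 · 0
2 · 1 · 2 · 0 · 2
1 · 1 · 1 · 1 · 3
0 · 2 · 3 · 1 · 3
2 · 3 · 0 · 3 · 2
2 · 2 · 2 · 1 · 1
step 6: 2 · 2 · 2 · 0 · 0
2 · 1 · 2 · 0 · 2
1 · 1 · 1 · 1 · 3
0 · 3 · 3 · 1 · 3
3 · 0 · 1 · 3 · 2
2 · 3 · 2 · 1 · 1
step 7: 2 · 2 · 2 · 0 · 0
2 · 1 · 2 · 0 · 2
1 · 1 · 1 · 1 · 3
0 · 3 · 3 · 1 · 3
3 · 1 · 1 · 3 · 2
2 · 3 · 2 · 1 · 1
step 8: 2 · 2 · 2 · 0 · 0
2 · 1 · 2 · 0 · 2
1 · 1 · 1 · 1 · 3
0 · 3 · 3 · 1 · 3
3 · 2 · 1 · 3 · 2
2 · 3 · 2 · 1 · 1
step 9: 2 · 2 · 2 · 0 · 0
2 · 1 · 2 · 0 · 2
1 · 1 · 1 · 1 · 3
0 · 3 · 3 · 1 · 3
3 · 3 · 1 · 3 · 2
2 · 3 · 2 · 1 · 1
step 10: 2 · 2 · 2 · 0 · 0
2 · 1 · 2 · 0 · 2
1 · 2 · 2 · 1 · 3
2 · 1 · 0 · 2 · 3
1 · 3 · 3 · 3 · 2
0 · 1 · 3 · 1 · 1
step 11: 2 · 2 · 2 · 0 · 0
2 · 1 · 2 · 0 · 2
1 · 2 · 2 · 1 · 3
2 · 2 · 1 · 3 · 3
2 · 1 · 2 · 0 · 3
0 · 3 · 0 · 3 · 1
step 12: 2 · 2 · 2 · 0 · 0
2 · 1 · 2 · 0 · 2
1 · 2 · 2 · 1 · 3
2 · 2 · 1 · 3 · 3
2 · 2 · 2 · 0 · 3
0 · 3 · 0 · 3 · 1
step 13: 2 · 2 · 2 · 0 · 0
2 · 1 · 2 · 0 · 2
1 · 2 · 2 · 1 · 3
2 · 2 · 1 · 3 · 3
2 · 3 · 2 · 0 · 3
0 · 3 · 0 · 3 · 1
step 14: 2 · 2 · 2 · 0 · 0
2 · 1 · 2 · 0 · 2
1 · 2 · 2 · 1 · 3
2 · 3 · 1 · 3 · 3
3 · 1 · 3 · 0 · 3
1 · 0 · 1 · 3 · 1

50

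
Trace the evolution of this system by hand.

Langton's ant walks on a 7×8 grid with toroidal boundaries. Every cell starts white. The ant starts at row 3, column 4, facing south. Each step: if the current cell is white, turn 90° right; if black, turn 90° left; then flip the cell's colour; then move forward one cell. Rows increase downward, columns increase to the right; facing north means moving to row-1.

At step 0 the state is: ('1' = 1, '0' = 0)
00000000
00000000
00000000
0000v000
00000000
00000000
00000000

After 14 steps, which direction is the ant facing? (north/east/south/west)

gen 0: 00000000
00000000
00000000
0000v000
00000000
00000000
00000000
gen 1: 00000000
00000000
00000000
000<1000
00000000
00000000
00000000
gen 2: 00000000
00000000
000^0000
00011000
00000000
00000000
00000000
gen 3: 00000000
00000000
0001>000
00011000
00000000
00000000
00000000
gen 4: 00000000
00000000
00011000
0001v000
00000000
00000000
00000000
gen 5: 00000000
00000000
00011000
00010>00
00000000
00000000
00000000
gen 6: 00000000
00000000
00011000
00010100
00000v00
00000000
00000000
gen 7: 00000000
00000000
00011000
00010100
0000<100
00000000
00000000
gen 8: 00000000
00000000
00011000
0001^100
00001100
00000000
00000000
gen 9: 00000000
00000000
00011000
00011>00
00001100
00000000
00000000
gen 10: 00000000
00000000
00011^00
00011000
00001100
00000000
00000000
gen 11: 00000000
00000000
000111>0
00011000
00001100
00000000
00000000
gen 12: 00000000
00000000
00011110
000110v0
00001100
00000000
00000000
gen 13: 00000000
00000000
00011110
00011<10
00001100
00000000
00000000
gen 14: 00000000
00000000
00011^10
00011110
00001100
00000000
00000000

north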